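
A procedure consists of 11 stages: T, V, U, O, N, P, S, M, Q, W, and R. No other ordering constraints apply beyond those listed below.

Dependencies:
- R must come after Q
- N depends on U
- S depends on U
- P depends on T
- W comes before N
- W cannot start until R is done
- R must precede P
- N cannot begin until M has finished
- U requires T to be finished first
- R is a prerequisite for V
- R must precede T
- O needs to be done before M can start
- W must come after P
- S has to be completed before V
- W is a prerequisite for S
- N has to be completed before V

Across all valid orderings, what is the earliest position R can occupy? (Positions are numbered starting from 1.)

2

The only stage forced before R (directly or transitively) is Q.
So at minimum 1 stage comes before R, putting R no earlier than position 2. That position is achievable by scheduling exactly that predecessor first.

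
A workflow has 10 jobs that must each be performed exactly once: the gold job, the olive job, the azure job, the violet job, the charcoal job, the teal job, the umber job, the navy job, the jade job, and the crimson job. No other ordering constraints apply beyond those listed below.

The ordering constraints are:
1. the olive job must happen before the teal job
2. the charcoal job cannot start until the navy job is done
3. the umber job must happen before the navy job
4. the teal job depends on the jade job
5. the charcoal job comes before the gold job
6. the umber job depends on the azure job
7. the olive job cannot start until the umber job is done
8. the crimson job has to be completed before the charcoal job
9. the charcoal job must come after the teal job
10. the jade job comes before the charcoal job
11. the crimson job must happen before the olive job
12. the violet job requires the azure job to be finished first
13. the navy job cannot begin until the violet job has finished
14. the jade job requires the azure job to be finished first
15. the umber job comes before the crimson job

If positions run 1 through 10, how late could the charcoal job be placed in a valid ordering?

9

The only job forced after the charcoal job (directly or by a chain) is the gold job.
With 1 mandatory successor out of 10 jobs total, the latest slot for the charcoal job is 10−1 = 9, and it's reachable by doing all non-successors before the charcoal job.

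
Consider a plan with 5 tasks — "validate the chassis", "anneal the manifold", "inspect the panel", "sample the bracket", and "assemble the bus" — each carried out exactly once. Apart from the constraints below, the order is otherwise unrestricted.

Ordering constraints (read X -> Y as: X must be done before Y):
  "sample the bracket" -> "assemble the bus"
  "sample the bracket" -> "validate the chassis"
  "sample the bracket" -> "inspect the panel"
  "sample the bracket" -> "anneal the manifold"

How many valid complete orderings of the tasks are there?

24

Only "sample the bracket" has no prerequisites, so it must go first.
Enumerating by repeatedly choosing an available task (one whose prerequisites are all placed) gives 24 distinct complete orderings.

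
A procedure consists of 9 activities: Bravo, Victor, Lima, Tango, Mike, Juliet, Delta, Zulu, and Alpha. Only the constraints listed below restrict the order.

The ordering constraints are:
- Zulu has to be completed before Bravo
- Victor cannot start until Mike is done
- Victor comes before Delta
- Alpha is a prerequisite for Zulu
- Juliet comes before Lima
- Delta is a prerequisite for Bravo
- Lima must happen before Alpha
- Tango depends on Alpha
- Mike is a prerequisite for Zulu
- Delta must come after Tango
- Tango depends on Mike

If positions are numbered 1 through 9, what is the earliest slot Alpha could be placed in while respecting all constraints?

Every activity that must precede Alpha has to come before it. Tracing all chains that end at Alpha, those activities are: Lima, Juliet — 2 in total.
With 2 mandatory predecessors, the earliest Alpha can sit is position 2+1 = 3, and placing just those 2 first achieves it.

3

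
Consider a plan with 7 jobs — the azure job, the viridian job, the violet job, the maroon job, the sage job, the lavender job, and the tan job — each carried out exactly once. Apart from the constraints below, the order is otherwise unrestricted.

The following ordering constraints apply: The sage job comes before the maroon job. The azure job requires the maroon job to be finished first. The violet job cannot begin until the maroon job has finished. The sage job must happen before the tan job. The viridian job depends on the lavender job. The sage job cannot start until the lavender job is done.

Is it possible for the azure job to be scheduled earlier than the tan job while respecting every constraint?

No chain of constraints runs from the tan job to the azure job, so the tan job is not required to come first.
So a valid ordering placing the azure job earlier than the tan job exists.

Yes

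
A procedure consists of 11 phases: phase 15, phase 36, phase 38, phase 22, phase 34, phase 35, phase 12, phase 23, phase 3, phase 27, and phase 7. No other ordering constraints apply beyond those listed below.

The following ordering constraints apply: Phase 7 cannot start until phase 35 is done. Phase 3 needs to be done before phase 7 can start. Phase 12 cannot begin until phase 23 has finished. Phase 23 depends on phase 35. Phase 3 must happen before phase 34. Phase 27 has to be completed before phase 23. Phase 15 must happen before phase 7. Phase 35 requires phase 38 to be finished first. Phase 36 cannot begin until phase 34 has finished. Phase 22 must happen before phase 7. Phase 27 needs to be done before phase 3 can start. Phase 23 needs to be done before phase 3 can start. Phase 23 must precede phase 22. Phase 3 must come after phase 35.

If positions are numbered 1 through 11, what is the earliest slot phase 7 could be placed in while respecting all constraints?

8

The phases that are forced before phase 7, directly or transitively, are phase 15, phase 38, phase 22, phase 35, phase 23, phase 3, phase 27. That's 7 phases.
So at minimum 7 phases come before phase 7, putting phase 7 no earlier than position 8. That position is achievable by scheduling exactly those predecessors first.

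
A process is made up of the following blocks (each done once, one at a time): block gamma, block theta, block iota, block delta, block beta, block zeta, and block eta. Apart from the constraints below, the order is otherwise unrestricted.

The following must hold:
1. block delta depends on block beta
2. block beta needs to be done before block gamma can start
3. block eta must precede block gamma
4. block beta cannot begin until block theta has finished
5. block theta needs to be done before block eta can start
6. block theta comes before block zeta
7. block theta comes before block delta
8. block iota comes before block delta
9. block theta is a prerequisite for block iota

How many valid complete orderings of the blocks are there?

Only block theta has no prerequisites, so it must go first.
Systematically extending each partial ordering one block at a time and counting, there are 96 complete orderings.

96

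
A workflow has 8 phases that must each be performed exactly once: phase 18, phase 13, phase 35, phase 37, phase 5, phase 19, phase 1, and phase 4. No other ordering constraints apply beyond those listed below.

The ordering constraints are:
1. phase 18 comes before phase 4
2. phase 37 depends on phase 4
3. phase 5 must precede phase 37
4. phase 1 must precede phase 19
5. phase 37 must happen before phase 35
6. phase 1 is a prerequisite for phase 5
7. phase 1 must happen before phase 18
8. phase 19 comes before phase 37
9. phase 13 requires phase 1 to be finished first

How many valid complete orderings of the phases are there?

84

Phase 1 is the only phase with nothing required before it, so every ordering starts there.
Counting all ways to extend the partial order to a total order gives 84.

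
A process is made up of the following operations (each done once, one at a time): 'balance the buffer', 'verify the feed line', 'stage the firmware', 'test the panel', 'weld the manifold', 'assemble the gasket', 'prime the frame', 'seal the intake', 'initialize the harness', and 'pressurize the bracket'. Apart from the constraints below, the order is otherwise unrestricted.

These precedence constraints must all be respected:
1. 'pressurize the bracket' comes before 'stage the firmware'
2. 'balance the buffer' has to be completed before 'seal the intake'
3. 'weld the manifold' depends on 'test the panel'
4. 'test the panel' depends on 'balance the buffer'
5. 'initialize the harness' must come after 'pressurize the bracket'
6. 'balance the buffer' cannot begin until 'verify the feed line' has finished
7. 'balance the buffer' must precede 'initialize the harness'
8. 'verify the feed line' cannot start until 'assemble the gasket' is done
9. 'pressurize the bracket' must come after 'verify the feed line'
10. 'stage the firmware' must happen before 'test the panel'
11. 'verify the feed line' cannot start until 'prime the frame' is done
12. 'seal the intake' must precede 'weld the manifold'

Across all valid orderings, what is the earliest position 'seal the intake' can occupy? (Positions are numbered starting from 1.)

Working backwards through the constraints from 'seal the intake', its full set of required predecessors is 'balance the buffer', 'verify the feed line', 'assemble the gasket', 'prime the frame' — 4 of them.
So at minimum 4 operations come before 'seal the intake', putting 'seal the intake' no earlier than position 5. That position is achievable by scheduling exactly those predecessors first.

5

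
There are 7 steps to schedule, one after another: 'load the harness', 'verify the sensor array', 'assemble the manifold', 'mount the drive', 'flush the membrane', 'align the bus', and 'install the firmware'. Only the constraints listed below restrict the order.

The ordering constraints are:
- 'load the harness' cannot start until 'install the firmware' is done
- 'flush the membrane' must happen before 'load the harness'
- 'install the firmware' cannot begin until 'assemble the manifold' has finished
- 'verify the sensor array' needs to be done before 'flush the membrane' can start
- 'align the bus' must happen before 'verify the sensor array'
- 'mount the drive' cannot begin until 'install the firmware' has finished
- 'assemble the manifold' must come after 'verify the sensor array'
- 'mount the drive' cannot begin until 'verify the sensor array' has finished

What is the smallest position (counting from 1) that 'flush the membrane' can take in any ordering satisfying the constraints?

Working backwards through the constraints from 'flush the membrane', its full set of required predecessors is 'verify the sensor array', 'align the bus' — 2 of them.
So at minimum 2 steps come before 'flush the membrane', putting 'flush the membrane' no earlier than position 3. That position is achievable by scheduling exactly those predecessors first.

3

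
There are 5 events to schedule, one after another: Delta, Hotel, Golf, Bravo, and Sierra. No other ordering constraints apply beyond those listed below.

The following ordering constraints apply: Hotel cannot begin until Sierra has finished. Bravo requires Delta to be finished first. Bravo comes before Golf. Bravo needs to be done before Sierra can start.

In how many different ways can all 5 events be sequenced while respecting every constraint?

Delta is the only event with nothing required before it, so every ordering starts there.
Enumerating by repeatedly choosing an available event (one whose prerequisites are all placed) gives 3 distinct complete orderings.

3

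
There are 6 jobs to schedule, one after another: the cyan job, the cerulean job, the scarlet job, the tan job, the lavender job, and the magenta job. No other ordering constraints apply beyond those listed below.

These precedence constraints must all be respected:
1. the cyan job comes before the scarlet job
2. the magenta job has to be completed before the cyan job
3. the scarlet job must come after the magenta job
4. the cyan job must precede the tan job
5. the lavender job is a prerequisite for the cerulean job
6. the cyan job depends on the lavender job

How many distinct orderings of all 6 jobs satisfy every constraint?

18

The jobs with no prerequisites are the lavender job, the magenta job; any of them can be placed first.
Counting all ways to extend the partial order to a total order gives 18.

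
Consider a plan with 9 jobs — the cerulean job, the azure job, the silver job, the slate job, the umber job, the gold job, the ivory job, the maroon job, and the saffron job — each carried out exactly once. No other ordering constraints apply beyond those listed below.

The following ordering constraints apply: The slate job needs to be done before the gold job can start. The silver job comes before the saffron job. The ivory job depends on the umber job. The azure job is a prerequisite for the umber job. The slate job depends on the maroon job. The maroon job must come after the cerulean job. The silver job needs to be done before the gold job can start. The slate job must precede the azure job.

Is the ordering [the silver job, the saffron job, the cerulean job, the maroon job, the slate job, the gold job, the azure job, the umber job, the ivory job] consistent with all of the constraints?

Yes

Checking each listed constraint against this order: for instance, the silver job is in position 1 and the gold job in position 6, so that constraint holds — and the remaining constraints check out the same way.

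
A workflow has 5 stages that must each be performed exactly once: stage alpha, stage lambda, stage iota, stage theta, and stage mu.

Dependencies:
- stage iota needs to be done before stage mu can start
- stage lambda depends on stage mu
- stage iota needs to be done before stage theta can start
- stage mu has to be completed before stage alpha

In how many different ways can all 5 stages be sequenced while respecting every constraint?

8

Only stage iota has no prerequisites, so it must go first.
Systematically extending each partial ordering one stage at a time and counting, there are 8 complete orderings.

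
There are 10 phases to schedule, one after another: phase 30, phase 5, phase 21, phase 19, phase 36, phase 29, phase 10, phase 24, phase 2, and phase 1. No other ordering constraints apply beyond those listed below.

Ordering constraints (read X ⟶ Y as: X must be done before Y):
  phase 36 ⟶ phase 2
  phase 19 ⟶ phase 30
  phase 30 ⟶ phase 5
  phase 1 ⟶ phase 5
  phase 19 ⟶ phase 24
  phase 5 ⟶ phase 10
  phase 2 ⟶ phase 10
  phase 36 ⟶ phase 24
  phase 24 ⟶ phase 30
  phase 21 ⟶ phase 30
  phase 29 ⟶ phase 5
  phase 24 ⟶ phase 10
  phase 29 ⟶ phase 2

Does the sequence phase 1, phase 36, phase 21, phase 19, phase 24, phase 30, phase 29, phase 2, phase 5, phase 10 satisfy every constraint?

Yes

Going through the constraints one by one, each required predecessor appears earlier in the sequence than its dependent — e.g. phase 1 (position 1) is before phase 5 (position 9), as required.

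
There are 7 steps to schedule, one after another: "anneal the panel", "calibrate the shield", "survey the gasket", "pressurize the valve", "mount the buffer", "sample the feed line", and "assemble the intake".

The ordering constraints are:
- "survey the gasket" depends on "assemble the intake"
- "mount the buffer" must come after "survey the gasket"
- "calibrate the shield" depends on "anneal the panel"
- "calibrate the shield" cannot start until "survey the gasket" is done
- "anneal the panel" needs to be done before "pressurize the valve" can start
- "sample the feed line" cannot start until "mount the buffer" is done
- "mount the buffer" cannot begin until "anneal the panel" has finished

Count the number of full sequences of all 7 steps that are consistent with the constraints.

2 steps have no prerequisites ("anneal the panel", "assemble the intake"), so any of them could come first.
Enumerating by repeatedly choosing an available step (one whose prerequisites are all placed) gives 45 distinct complete orderings.

45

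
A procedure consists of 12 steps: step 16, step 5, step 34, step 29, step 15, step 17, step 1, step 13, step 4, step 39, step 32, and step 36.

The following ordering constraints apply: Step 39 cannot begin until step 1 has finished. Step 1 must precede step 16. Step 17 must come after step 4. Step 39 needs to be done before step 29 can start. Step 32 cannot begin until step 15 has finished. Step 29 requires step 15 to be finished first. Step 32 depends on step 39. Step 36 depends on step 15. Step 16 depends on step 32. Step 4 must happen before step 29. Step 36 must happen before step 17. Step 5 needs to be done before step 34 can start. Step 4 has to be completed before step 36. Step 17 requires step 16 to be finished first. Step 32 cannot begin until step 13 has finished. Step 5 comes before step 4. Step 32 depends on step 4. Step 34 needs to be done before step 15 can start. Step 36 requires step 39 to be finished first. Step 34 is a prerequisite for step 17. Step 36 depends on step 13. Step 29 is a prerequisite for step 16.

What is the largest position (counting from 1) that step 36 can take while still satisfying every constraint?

The only step forced after step 36 (directly or by a chain) is step 17.
So at least 1 step follows step 36, putting step 36 no later than position 11. That position is achievable by scheduling everything else first.

11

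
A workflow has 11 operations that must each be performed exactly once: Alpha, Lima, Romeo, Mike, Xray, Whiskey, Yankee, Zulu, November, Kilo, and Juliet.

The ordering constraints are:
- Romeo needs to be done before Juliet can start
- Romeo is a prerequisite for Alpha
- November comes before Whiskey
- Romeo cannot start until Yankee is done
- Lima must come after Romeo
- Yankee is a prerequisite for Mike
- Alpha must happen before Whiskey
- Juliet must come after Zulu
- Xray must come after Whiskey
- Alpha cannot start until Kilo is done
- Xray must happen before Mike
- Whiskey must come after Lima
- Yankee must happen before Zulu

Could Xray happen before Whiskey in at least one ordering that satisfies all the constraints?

Following Whiskey → Xray, Whiskey must precede Xray in every valid ordering.
So no valid ordering can have Xray before Whiskey.

No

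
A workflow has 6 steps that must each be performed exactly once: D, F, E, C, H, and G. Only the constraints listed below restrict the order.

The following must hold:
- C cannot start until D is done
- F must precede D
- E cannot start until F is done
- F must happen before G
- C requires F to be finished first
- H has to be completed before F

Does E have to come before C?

No

No chain of constraints connects E to C in either direction.
There exist valid orderings with C before E, so E is not required to come first.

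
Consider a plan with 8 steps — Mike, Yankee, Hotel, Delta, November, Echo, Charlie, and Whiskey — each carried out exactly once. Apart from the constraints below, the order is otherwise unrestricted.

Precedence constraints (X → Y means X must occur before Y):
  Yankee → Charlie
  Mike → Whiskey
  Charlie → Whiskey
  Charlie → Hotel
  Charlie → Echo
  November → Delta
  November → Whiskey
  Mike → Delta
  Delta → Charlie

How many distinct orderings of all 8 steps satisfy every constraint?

48

3 steps have no prerequisites (Mike, Yankee, November), so any of them could come first.
Counting all ways to extend the partial order to a total order gives 48.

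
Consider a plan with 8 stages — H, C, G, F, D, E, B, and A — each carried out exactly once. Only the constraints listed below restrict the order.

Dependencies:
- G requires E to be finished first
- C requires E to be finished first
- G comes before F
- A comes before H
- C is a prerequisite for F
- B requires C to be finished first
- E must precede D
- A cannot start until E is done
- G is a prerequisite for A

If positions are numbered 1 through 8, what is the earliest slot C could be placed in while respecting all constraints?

2

Working backwards through the constraints from C, its only required predecessor is E.
So at minimum 1 stage comes before C, putting C no earlier than position 2. That position is achievable by scheduling exactly that predecessor first.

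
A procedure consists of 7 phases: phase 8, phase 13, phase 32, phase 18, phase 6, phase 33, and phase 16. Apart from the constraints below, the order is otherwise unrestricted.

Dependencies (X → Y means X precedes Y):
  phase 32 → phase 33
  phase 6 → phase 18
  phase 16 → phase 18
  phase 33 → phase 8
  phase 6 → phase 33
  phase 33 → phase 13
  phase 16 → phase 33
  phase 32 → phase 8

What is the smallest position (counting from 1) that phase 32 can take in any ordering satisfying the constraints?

1

No constraint forces any other phase before phase 32, so it can be placed first.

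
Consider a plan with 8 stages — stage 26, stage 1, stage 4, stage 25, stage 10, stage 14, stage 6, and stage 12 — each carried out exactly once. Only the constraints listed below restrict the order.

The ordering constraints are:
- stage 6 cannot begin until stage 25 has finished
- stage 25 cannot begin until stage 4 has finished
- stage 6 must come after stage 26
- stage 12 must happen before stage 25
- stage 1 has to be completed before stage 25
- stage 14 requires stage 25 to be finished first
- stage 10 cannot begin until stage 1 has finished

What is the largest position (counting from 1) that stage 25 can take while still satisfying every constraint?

6

The stages that are forced after stage 25, directly or by a chain of constraints, are stage 14, stage 6. That's 2 stages.
So at least 2 stages follow stage 25, putting stage 25 no later than position 6. That position is achievable by scheduling everything else first.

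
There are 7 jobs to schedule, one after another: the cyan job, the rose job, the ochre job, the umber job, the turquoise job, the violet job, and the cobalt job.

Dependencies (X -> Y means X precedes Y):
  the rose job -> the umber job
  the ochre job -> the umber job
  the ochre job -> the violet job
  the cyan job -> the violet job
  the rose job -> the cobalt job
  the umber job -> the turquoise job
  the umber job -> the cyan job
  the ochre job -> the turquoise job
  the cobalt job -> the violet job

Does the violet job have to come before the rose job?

No

There is a chain the rose job → the cobalt job → the violet job, which puts the rose job before the violet job.
So the violet job never precedes the rose job.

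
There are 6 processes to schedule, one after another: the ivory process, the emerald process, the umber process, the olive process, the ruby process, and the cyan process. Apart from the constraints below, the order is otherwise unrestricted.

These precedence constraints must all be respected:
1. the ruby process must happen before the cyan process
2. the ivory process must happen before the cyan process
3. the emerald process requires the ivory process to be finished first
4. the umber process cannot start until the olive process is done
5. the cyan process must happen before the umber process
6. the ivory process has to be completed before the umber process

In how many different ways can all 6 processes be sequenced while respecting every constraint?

3 processes have no prerequisites (the ivory process, the olive process, the ruby process), so any of them could come first.
Counting all ways to extend the partial order to a total order gives 33.

33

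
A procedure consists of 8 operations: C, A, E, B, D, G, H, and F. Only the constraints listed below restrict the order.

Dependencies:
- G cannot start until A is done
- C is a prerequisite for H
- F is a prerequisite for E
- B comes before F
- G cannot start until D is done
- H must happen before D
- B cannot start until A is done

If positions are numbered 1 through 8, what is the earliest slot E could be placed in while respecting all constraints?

Every operation that must precede E has to come before it. Tracing all chains that end at E, those operations are: A, B, F — 3 in total.
With 3 mandatory predecessors, the earliest E can sit is position 3+1 = 4, and placing just those 3 first achieves it.

4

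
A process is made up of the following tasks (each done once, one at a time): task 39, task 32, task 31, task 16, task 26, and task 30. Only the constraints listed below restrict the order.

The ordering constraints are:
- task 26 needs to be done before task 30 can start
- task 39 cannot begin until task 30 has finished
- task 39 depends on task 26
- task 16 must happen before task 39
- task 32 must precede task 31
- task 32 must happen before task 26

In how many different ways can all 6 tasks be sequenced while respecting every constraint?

19

2 tasks have no prerequisites (task 32, task 16), so any of them could come first.
Enumerating by repeatedly choosing an available task (one whose prerequisites are all placed) gives 19 distinct complete orderings.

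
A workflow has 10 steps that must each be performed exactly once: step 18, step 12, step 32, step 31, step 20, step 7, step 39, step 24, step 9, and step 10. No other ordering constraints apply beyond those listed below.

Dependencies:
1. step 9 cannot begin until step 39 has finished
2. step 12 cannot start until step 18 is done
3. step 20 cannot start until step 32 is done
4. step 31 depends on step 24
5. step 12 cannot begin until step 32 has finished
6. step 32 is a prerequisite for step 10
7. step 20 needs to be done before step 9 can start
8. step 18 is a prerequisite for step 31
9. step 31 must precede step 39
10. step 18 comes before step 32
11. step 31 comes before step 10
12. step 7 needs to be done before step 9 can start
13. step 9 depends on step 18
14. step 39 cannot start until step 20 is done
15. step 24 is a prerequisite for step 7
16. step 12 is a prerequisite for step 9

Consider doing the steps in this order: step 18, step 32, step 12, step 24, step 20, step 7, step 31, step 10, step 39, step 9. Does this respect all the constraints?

Yes

Checking each listed constraint against this order: for instance, step 18 is in position 1 and step 9 in position 10, so that constraint holds — and the remaining constraints check out the same way.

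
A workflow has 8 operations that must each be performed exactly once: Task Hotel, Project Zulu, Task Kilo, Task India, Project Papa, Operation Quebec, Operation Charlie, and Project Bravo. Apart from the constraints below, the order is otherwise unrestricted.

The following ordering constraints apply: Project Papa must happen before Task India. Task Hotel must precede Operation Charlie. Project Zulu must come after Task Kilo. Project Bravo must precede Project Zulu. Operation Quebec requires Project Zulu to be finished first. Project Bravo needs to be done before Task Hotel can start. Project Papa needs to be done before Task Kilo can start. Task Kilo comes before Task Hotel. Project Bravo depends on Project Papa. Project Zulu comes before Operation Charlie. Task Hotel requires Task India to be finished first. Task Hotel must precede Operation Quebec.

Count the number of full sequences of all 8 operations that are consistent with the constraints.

Only Project Papa has no prerequisites, so it must go first.
Systematically extending each partial ordering one operation at a time and counting, there are 28 complete orderings.

28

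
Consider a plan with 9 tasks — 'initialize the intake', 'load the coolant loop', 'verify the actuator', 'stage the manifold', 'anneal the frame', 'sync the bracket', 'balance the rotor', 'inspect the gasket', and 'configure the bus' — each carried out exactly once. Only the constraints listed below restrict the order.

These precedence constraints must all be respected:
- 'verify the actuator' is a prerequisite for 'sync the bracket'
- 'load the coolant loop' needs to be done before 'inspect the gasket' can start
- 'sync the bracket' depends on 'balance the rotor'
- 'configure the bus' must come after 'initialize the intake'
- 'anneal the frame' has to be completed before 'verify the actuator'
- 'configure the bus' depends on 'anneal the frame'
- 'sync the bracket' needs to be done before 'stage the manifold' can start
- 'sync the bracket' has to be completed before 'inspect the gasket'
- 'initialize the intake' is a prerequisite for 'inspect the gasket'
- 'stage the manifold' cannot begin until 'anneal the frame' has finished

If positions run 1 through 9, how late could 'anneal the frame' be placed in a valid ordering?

Following every chain forward from 'anneal the frame', the tasks that must come later are 'verify the actuator', 'stage the manifold', 'sync the bracket', 'inspect the gasket', 'configure the bus' — 5 of them.
So at least 5 tasks follow 'anneal the frame', putting 'anneal the frame' no later than position 4. That position is achievable by scheduling everything else first.

4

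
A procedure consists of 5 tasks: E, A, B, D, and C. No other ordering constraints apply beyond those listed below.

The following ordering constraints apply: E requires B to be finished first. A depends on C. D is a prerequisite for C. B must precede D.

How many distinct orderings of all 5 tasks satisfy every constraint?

4

Only B has no prerequisites, so it must go first.
Counting all ways to extend the partial order to a total order gives 4.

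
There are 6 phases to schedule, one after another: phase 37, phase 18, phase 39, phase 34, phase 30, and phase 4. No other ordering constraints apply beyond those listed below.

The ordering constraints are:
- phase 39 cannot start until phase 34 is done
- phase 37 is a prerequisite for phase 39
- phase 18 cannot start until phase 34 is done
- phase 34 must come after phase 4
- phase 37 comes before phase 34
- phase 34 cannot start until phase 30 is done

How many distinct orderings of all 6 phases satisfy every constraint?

3 phases have no prerequisites (phase 37, phase 30, phase 4), so any of them could come first.
Counting all ways to extend the partial order to a total order gives 12.

12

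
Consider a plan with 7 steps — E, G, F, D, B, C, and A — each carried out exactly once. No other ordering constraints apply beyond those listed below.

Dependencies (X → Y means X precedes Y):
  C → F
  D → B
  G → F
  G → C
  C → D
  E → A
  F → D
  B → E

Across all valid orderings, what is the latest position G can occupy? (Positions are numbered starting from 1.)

Following every chain forward from G, the steps that must come later are E, F, D, B, C, A — 6 of them.
With 6 mandatory successors out of 7 steps total, the latest slot for G is 7−6 = 1, and it's reachable by doing all non-successors before G.

1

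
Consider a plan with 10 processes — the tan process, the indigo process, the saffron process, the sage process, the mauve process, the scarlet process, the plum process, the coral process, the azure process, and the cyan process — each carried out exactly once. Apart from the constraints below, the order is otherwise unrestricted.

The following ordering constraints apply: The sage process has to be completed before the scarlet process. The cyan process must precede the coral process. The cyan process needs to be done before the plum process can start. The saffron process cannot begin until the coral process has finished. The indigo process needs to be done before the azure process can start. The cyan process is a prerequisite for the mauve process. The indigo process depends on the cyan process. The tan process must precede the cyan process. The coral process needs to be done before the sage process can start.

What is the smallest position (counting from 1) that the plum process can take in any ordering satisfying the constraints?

Working backwards through the constraints from the plum process, its full set of required predecessors is the tan process, the cyan process — 2 of them.
So at minimum 2 processes come before the plum process, putting the plum process no earlier than position 3. That position is achievable by scheduling exactly those predecessors first.

3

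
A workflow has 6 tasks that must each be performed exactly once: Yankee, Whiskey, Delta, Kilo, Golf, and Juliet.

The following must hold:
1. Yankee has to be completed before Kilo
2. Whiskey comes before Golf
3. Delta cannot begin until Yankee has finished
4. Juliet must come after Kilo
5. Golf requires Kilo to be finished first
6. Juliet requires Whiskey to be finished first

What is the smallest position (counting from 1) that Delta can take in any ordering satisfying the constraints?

Working backwards through the constraints from Delta, its only required predecessor is Yankee.
With 1 mandatory predecessor, the earliest Delta can sit is position 1+1 = 2, and placing just that one first achieves it.

2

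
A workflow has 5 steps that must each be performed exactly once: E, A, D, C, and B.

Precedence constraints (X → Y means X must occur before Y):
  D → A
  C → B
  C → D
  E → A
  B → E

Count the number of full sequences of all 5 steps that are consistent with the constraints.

C is the only step with nothing required before it, so every ordering starts there.
Enumerating by repeatedly choosing an available step (one whose prerequisites are all placed) gives 3 distinct complete orderings.

3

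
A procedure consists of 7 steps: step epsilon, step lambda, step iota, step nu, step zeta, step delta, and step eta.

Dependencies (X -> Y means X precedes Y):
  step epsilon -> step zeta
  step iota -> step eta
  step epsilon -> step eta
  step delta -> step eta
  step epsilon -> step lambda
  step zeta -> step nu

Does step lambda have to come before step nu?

No chain of constraints connects step lambda to step nu in either direction.
A valid ordering placing step nu before step lambda exists, so the answer is no.

No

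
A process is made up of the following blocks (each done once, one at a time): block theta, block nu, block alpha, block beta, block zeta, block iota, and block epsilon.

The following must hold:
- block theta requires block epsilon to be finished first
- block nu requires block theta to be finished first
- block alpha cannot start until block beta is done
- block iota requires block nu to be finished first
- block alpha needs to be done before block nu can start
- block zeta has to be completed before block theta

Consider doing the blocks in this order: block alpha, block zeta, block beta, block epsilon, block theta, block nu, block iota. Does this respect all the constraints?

In the proposed order, block alpha appears before block beta.
Since block beta is required before block alpha, the ordering is invalid.

No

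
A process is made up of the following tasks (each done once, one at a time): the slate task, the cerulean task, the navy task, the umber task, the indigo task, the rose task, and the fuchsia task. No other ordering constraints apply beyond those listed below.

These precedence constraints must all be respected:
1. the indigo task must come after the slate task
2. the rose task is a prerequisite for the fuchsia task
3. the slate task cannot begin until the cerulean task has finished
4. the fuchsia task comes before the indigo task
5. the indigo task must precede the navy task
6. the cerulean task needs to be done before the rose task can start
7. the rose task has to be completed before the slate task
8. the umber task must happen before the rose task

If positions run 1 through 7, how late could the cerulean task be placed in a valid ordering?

2

Following every chain forward from the cerulean task, the tasks that must come later are the slate task, the navy task, the indigo task, the rose task, the fuchsia task — 5 of them.
With 5 mandatory successors out of 7 tasks total, the latest slot for the cerulean task is 7−5 = 2, and it's reachable by doing all non-successors before the cerulean task.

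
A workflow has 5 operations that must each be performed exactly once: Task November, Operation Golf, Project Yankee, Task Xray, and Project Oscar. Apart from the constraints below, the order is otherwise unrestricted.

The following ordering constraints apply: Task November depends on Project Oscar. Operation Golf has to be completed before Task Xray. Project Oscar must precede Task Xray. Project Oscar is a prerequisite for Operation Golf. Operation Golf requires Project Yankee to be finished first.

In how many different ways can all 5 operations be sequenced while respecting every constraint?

7

2 operations have no prerequisites (Project Yankee, Project Oscar), so any of them could come first.
Systematically extending each partial ordering one operation at a time and counting, there are 7 complete orderings.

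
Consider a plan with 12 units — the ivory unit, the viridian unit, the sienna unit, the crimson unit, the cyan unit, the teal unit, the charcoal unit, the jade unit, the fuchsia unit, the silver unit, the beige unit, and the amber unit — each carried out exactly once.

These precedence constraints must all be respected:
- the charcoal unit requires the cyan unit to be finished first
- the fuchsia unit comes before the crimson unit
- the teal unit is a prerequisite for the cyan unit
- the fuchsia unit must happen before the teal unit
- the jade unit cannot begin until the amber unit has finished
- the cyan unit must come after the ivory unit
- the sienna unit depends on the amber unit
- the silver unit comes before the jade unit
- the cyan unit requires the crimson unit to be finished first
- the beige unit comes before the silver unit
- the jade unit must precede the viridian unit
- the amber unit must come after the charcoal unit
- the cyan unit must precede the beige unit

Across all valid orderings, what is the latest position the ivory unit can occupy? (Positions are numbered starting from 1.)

Every unit that must follow the ivory unit has to come after it. Tracing all chains starting from the ivory unit, those units are: the viridian unit, the sienna unit, the cyan unit, the charcoal unit, the jade unit, the silver unit, the beige unit, the amber unit — 8 in total.
So at least 8 units follow the ivory unit, putting the ivory unit no later than position 4. That position is achievable by scheduling everything else first.

4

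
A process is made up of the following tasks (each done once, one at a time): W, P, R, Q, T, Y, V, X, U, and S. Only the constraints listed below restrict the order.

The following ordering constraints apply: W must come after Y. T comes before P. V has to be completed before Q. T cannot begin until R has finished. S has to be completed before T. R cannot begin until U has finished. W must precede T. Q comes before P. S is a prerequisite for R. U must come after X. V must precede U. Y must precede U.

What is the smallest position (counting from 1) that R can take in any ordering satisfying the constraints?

6

Working backwards through the constraints from R, its full set of required predecessors is Y, V, X, U, S — 5 of them.
So at minimum 5 tasks come before R, putting R no earlier than position 6. That position is achievable by scheduling exactly those predecessors first.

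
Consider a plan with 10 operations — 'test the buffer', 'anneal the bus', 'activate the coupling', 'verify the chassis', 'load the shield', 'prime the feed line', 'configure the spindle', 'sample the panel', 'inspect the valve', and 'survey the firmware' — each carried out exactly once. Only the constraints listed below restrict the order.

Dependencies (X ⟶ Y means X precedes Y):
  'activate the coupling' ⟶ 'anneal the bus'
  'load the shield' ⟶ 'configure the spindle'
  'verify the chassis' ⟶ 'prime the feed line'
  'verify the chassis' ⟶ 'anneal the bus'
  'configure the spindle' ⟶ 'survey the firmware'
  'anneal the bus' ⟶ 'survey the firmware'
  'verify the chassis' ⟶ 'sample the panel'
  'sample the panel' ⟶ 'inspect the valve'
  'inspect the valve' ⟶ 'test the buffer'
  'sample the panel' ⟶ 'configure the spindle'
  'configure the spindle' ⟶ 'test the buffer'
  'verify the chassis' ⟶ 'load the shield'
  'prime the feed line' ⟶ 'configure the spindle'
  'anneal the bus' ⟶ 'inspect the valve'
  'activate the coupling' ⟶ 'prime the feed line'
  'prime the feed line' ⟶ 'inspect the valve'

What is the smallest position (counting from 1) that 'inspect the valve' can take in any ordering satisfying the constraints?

6

Every operation that must precede 'inspect the valve' has to come before it. Tracing all chains that end at 'inspect the valve', those operations are: 'anneal the bus', 'activate the coupling', 'verify the chassis', 'prime the feed line', 'sample the panel' — 5 in total.
So at minimum 5 operations come before 'inspect the valve', putting 'inspect the valve' no earlier than position 6. That position is achievable by scheduling exactly those predecessors first.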